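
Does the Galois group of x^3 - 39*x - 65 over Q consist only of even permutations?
Yes

The polynomial is irreducible of degree 3 over Q. Its discriminant is 123201 = 351^2, a perfect square. A Galois group lies in the alternating group exactly when the discriminant is a square in Q, so the Galois group (C_3) is contained in A_3.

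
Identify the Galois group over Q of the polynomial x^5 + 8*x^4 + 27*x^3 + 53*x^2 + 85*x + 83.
The polynomial f is an irreducible quintic over Q, so G = Gal(f/Q) is a transitive subgroup of S_5: one of C_5 (5T1, order 5), D_5 (5T2, order 10), F_20 (5T3, order 20), A_5 (5T4, order 60) or S_5 (5T5, order 120). The discriminant of f is 1161105625 = 34075^2, a perfect square, so G is contained in A_5. The transitive groups of degree 5 contained in A_5 are: C_5 (5T1, order 5), D_5 (5T2, order 10), A_5 (5T4, order 60). By Dedekind's theorem, for a prime p not dividing disc(f) the degrees of the irreducible factors of f mod p form the cycle type of an element of G. Factoring f modulo the 23 such primes p <= 101 (skipping 5, 29, 47, which divide the discriminant), each new pattern first appears at: mod 2: f = (x^5 + x^3 + x^2 + x + 1), pattern 5; mod 11: f = (x + 5)(x^2 + 5x + 1)(x^2 + 9x + 10), pattern 2+2+1; mod 83: f = (x)(x + 20)(x + 36)(x + 41)(x + 77), pattern 1+1+1+1+1. No other pattern occurs in this range, so the set of observed cycle types is {5, 2+2+1, 1+1+1+1+1}. The candidates containing elements of all these cycle types are D_5 (5T2) of order 10, A_5 (5T4) of order 60; the others are excluded. The observed types are precisely the cycle types that occur in D_5 (5T2). Each of the other remaining candidates has further cycle types, and by the Chebotarev density theorem the matching factorization patterns would occur for a proportion of primes equal to their share of the group: A_5 (5T4) additionally contains elements of type 3+1+1 (20 of its 60 elements, about 33% of primes). None of the 23 primes tested shows any such pattern (for each of these groups the chance of that is below 10^-4), which rules them out. Hence G = D_5 (5T2), of order 10.

D_5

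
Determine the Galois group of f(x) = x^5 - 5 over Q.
The polynomial f is an irreducible quintic over Q, so G = Gal(f/Q) is a transitive subgroup of S_5: one of C_5 (5T1, order 5), D_5 (5T2, order 10), F_20 (5T3, order 20), A_5 (5T4, order 60) or S_5 (5T5, order 120). The discriminant of f is 1953125, which is not a perfect square, so G is not contained in A_5. The transitive groups of degree 5 not contained in A_5 are: F_20 (5T3, order 20), S_5 (5T5, order 120). By Dedekind's theorem, for a prime p not dividing disc(f) the degrees of the irreducible factors of f mod p form the cycle type of an element of G. Factoring f modulo the 18 such primes p <= 67 (skipping 5, which divides the discriminant), each new pattern first appears at: mod 2: f = (x + 1)(x^4 + x^3 + x^2 + x + 1), pattern 4+1; mod 11: f = (x^5 + 6), pattern 5; mod 19: f = (x + 13)(x^2 + 11x + 17)(x^2 + 14x + 17), pattern 2+2+1; mod 31: f = (x + 3)(x + 6)(x + 12)(x + 17)(x + 24), pattern 1+1+1+1+1. No other pattern occurs in this range, so the set of observed cycle types is {4+1, 5, 2+2+1, 1+1+1+1+1}. The candidates containing elements of all these cycle types are F_20 (5T3) of order 20, S_5 (5T5) of order 120; the others are excluded. The observed types are precisely the cycle types that occur in F_20 (5T3). Each of the other remaining candidates has further cycle types, and by the Chebotarev density theorem the matching factorization patterns would occur for a proportion of primes equal to their share of the group: S_5 (5T5) additionally contains elements of type 3+2, 3+1+1, 2+1+1+1 (50 of its 120 elements, about 42% of primes). None of the 18 primes tested shows any such pattern (for each of these groups the chance of that is below 10^-4), which rules them out. Hence G = F_20 (5T3), of order 20.

F_20 (order 20)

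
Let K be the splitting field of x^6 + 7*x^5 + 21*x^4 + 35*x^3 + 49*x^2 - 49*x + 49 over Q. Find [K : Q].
6

The degree of the splitting field over Q equals the order of the Galois group, so first determine the group. The polynomial f is an irreducible sextic over Q, so G = Gal(f/Q) is one of the 16 transitive subgroups 6T1, ..., 6T16 of S_6. The discriminant of f is -3074760881305687, which is not a perfect square, so G is not contained in A_6. The transitive groups of degree 6 not contained in A_6 are: C_6 (6T1, order 6), S_3 (6T2, order 6), D_6 (6T3, order 12), C_3 x S_3 (6T5, order 18), A_4 x C_2 (6T6, order 24), S_4 (6T8, order 24), S_3 x S_3 (6T9, order 36), S_4 x C_2 (6T11, order 48), (S_3 x S_3) : C_2 (6T13, order 72), PGL(2,5) (6T14, order 120), S_6 (6T16, order 720). By Dedekind's theorem, for a prime p not dividing disc(f) the degrees of the irreducible factors of f mod p form the cycle type of an element of G. Factoring f modulo the 37 such primes p <= 173 (skipping 7, 29, 43, which divide the discriminant), each new pattern first appears at: mod 2: f = (x^3 + x + 1)(x^3 + x^2 + 1), pattern 3+3; mod 3: f = (x^6 + x^5 + 2x^3 + x^2 + 2x + 1), pattern 6; mod 13: f = (x^2 + 2x + 12)(x^2 + 9x + 10)(x^2 + 9x + 12), pattern 2+2+2; mod 71: f = (x + 6)(x + 8)(x + 18)(x + 19)(x + 38)(x + 60), pattern 1+1+1+1+1+1. No other pattern occurs in this range, so the set of observed cycle types is {3+3, 6, 2+2+2, 1+1+1+1+1+1}. The candidates containing elements of all these cycle types are C_6 (6T1) of order 6, D_6 (6T3) of order 12, C_3 x S_3 (6T5) of order 18, A_4 x C_2 (6T6) of order 24, S_3 x S_3 (6T9) of order 36, S_4 x C_2 (6T11) of order 48, (S_3 x S_3) : C_2 (6T13) of order 72, PGL(2,5) (6T14) of order 120, S_6 (6T16) of order 720; the others are excluded. The observed types are precisely the cycle types that occur in C_6 (6T1). Each of the other remaining candidates has further cycle types, and by the Chebotarev density theorem the matching factorization patterns would occur for a proportion of primes equal to their share of the group: D_6 (6T3) additionally contains elements of type 2+2+1+1 (3 of its 12 elements, about 25% of primes); C_3 x S_3 (6T5) additionally contains elements of type 3+1+1+1 (4 of its 18 elements, about 22% of primes); A_4 x C_2 (6T6) additionally contains elements of type 2+2+1+1, 2+1+1+1+1 (6 of its 24 elements, about 25% of primes); S_3 x S_3 (6T9) additionally contains elements of type 3+1+1+1, 2+2+1+1 (13 of its 36 elements, about 36% of primes); S_4 x C_2 (6T11) additionally contains elements of type 4+2, 4+1+1, 2+2+1+1, 2+1+1+1+1 (24 of its 48 elements, about 50% of primes); (S_3 x S_3) : C_2 (6T13) additionally contains elements of type 4+2, 3+2+1, 3+1+1+1, 2+2+1+1, 2+1+1+1+1 (49 of its 72 elements, about 68% of primes); PGL(2,5) (6T14) additionally contains elements of type 5+1, 4+1+1, 2+2+1+1 (69 of its 120 elements, about 58% of primes); S_6 (6T16) additionally contains elements of type 5+1, 4+2, 4+1+1, 3+2+1, 3+1+1+1, 2+2+1+1, 2+1+1+1+1 (544 of its 720 elements, about 76% of primes). None of the 37 primes tested shows any such pattern (for each of these groups the chance of that is below 10^-4), which rules them out. Hence G = C_6 (6T1), of order 6. The Galois group C_6 (6T1) has order 6, so the splitting field has degree 6 over Q.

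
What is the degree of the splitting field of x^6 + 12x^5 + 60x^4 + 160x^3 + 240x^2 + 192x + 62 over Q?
The degree of the splitting field over Q equals the order of the Galois group, so first determine the group. The polynomial f is an irreducible sextic over Q, so G = Gal(f/Q) is one of the 16 transitive subgroups 6T1, ..., 6T16 of S_6. The discriminant of f is 1492992, which is not a perfect square, so G is not contained in A_6. The transitive groups of degree 6 not contained in A_6 are: C_6 (6T1, order 6), S_3 (6T2, order 6), D_6 (6T3, order 12), C_3 x S_3 (6T5, order 18), A_4 x C_2 (6T6, order 24), S_4 (6T8, order 24), S_3 x S_3 (6T9, order 36), S_4 x C_2 (6T11, order 48), (S_3 x S_3) : C_2 (6T13, order 72), PGL(2,5) (6T14, order 120), S_6 (6T16, order 720). By Dedekind's theorem, for a prime p not dividing disc(f) the degrees of the irreducible factors of f mod p form the cycle type of an element of G. Factoring f modulo the 79 such primes p <= 419 (skipping 2, 3, which divide the discriminant), each new pattern first appears at: mod 5: f = (x^2 + 3)(x^2 + 3x + 4)(x^2 + 4x + 1), pattern 2+2+2; mod 7: f = (x^3 + 6x^2 + 5x + 4)(x^3 + 6x^2 + 5x + 5), pattern 3+3; mod 13: f = (x^6 + 12x^5 + 8x^4 + 4x^3 + 6x^2 + 10x + 10), pattern 6; mod 17: f = (x + 7)(x + 14)(x^2 + 9x + 5)(x^2 + 16x + 2), pattern 2+2+1+1; mod 31: f = (x)(x + 4)(x + 12)(x + 14)(x + 21)(x + 23), pattern 1+1+1+1+1+1. No other pattern occurs in this range, so the set of observed cycle types is {2+2+2, 3+3, 6, 2+2+1+1, 1+1+1+1+1+1}. The candidates containing elements of all these cycle types are D_6 (6T3) of order 12, A_4 x C_2 (6T6) of order 24, S_3 x S_3 (6T9) of order 36, S_4 x C_2 (6T11) of order 48, (S_3 x S_3) : C_2 (6T13) of order 72, PGL(2,5) (6T14) of order 120, S_6 (6T16) of order 720; the others are excluded. The observed types are precisely the cycle types that occur in D_6 (6T3). Each of the other remaining candidates has further cycle types, and by the Chebotarev density theorem the matching factorization patterns would occur for a proportion of primes equal to their share of the group: A_4 x C_2 (6T6) additionally contains elements of type 2+1+1+1+1 (3 of its 24 elements, about 12% of primes); S_3 x S_3 (6T9) additionally contains elements of type 3+1+1+1 (4 of its 36 elements, about 11% of primes); S_4 x C_2 (6T11) additionally contains elements of type 4+2, 4+1+1, 2+1+1+1+1 (15 of its 48 elements, about 31% of primes); (S_3 x S_3) : C_2 (6T13) additionally contains elements of type 4+2, 3+2+1, 3+1+1+1, 2+1+1+1+1 (40 of its 72 elements, about 56% of primes); PGL(2,5) (6T14) additionally contains elements of type 5+1, 4+1+1 (54 of its 120 elements, about 45% of primes); S_6 (6T16) additionally contains elements of type 5+1, 4+2, 4+1+1, 3+2+1, 3+1+1+1, 2+1+1+1+1 (499 of its 720 elements, about 69% of primes). None of the 79 primes tested shows any such pattern (for each of these groups the chance of that is below 10^-4), which rules them out. Hence G = D_6 (6T3), of order 12. The Galois group D_6 (6T3) has order 12, so the splitting field has degree 12 over Q.

12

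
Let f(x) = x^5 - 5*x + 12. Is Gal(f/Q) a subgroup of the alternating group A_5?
Yes

The polynomial is irreducible of degree 5 over Q. Its discriminant is 64000000 = 8000^2, a perfect square. A Galois group lies in the alternating group exactly when the discriminant is a square in Q, so the Galois group (D_5) is contained in A_5.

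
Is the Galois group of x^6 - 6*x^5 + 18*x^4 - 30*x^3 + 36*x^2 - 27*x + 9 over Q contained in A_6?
No

The polynomial is irreducible of degree 6 over Q. Its discriminant is -129140163, which is not a perfect square. A Galois group lies in the alternating group exactly when the discriminant is a square in Q, so the Galois group (C_6) is not contained in A_6.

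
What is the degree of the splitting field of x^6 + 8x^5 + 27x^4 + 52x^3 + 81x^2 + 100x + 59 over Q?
The degree of the splitting field over Q equals the order of the Galois group, so first determine the group. The polynomial f is an irreducible sextic over Q, so G = Gal(f/Q) is one of the 16 transitive subgroups 6T1, ..., 6T16 of S_6. The discriminant of f is -95929008128, which is not a perfect square, so G is not contained in A_6. The transitive groups of degree 6 not contained in A_6 are: C_6 (6T1, order 6), S_3 (6T2, order 6), D_6 (6T3, order 12), C_3 x S_3 (6T5, order 18), A_4 x C_2 (6T6, order 24), S_4 (6T8, order 24), S_3 x S_3 (6T9, order 36), S_4 x C_2 (6T11, order 48), (S_3 x S_3) : C_2 (6T13, order 72), PGL(2,5) (6T14, order 120), S_6 (6T16, order 720). By Dedekind's theorem, for a prime p not dividing disc(f) the degrees of the irreducible factors of f mod p form the cycle type of an element of G. Factoring f modulo the 28 such primes p <= 127 (skipping 2, 29, 59, which divide the discriminant), each new pattern first appears at: mod 3: f = (x^3 + 2x + 2)(x^3 + 2x^2 + x + 1), pattern 3+3; mod 5: f = (x^6 + 3x^5 + 2x^4 + 2x^3 + x^2 + 4), pattern 6; mod 7: f = (x + 2)(x + 3)(x^4 + 3x^3 + 6x^2 + 4x + 4), pattern 4+1+1; mod 17: f = (x + 5)(x + 15)(x^2 + 9x + 6)(x^2 + 13x + 1), pattern 2+2+1+1; mod 23: f = (x^2 + 9x + 9)(x^2 + 10x + 6)(x^2 + 12x + 16), pattern 2+2+2; mod 67: f = (x^2 + 30x + 38)(x^4 + 45x^3 + 46x^2 + 44x + 28), pattern 4+2; mod 127: f = (x + 12)(x + 17)(x + 24)(x + 92)(x^2 + 117x + 19), pattern 2+1+1+1+1. No other pattern occurs in this range, so the set of observed cycle types is {3+3, 6, 4+1+1, 2+2+1+1, 2+2+2, 4+2, 2+1+1+1+1}. The candidates containing elements of all these cycle types are S_4 x C_2 (6T11) of order 48, S_6 (6T16) of order 720; the others are excluded. The observed types are precisely the cycle types that occur in S_4 x C_2 (6T11) (apart from the identity). Each of the other remaining candidates has further cycle types, and by the Chebotarev density theorem the matching factorization patterns would occur for a proportion of primes equal to their share of the group: S_6 (6T16) additionally contains elements of type 5+1, 3+2+1, 3+1+1+1 (304 of its 720 elements, about 42% of primes). None of the 28 primes tested shows any such pattern (for each of these groups the chance of that is below 10^-4), which rules them out. Hence G = S_4 x C_2 (6T11), of order 48. The Galois group S_4 x C_2 (6T11) has order 48, so the splitting field has degree 48 over Q.

48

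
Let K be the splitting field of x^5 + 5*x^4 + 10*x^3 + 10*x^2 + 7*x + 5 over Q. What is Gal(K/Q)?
S_5 (also written S5)

The polynomial f is an irreducible quintic over Q, so G = Gal(f/Q) is a transitive subgroup of S_5: one of C_5 (5T1, order 5), D_5 (5T2, order 10), F_20 (5T3, order 20), A_5 (5T4, order 60) or S_5 (5T5, order 120). The discriminant of f is 58192, which is not a perfect square, so G is not contained in A_5. The transitive groups of degree 5 not contained in A_5 are: F_20 (5T3, order 20), S_5 (5T5, order 120). By Dedekind's theorem, for a prime p not dividing disc(f) the degrees of the irreducible factors of f mod p form the cycle type of an element of G. Factoring f modulo the 5 such primes p <= 13 (skipping 2, which divides the discriminant), each new pattern first appears at: mod 3: f = (x^5 + 2x^4 + x^3 + x^2 + x + 2), pattern 5; mod 5: f = (x)(x^4 + 2), pattern 4+1; mod 13: f = (x + 4)(x + 6)(x^3 + 8x^2 + 10x + 4), pattern 3+1+1. No other pattern occurs in this range, so the set of observed cycle types is {5, 4+1, 3+1+1}. Among the candidates above, the only group containing elements of all these cycle types is S_5 (5T5) — F_20 (5T3) lacks at least one of them. Hence G = S_5 (5T5), of order 120.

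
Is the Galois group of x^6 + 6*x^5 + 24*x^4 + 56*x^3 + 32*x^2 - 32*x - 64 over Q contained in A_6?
No

The polynomial is irreducible of degree 6 over Q. Its discriminant is 870211913777152, which is not a perfect square. A Galois group lies in the alternating group exactly when the discriminant is a square in Q, so the Galois group (S_4) is not contained in A_6.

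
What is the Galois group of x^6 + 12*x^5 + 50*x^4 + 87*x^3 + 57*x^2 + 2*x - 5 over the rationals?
6T12: PSL(2,5)

The polynomial f is an irreducible sextic over Q, so G = Gal(f/Q) is one of the 16 transitive subgroups 6T1, ..., 6T16 of S_6. The discriminant of f is 30991489 = 5567^2, a perfect square, so G is contained in A_6. The transitive groups of degree 6 contained in A_6 are: A_4 (6T4, order 12), S_4 (6T7, order 24), (C_3 x C_3) : C_4 (6T10, order 36), PSL(2,5) (6T12, order 60), A_6 (6T15, order 360). By Dedekind's theorem, for a prime p not dividing disc(f) the degrees of the irreducible factors of f mod p form the cycle type of an element of G. Factoring f modulo the 21 such primes p <= 79 (skipping 19, which divides the discriminant), each new pattern first appears at: mod 2: f = (x + 1)(x^5 + x^4 + x^3 + x + 1), pattern 5+1; mod 7: f = (x^3 + x^2 + 3x + 5)(x^3 + 4x^2 + x + 6), pattern 3+3; mod 61: f = (x + 4)(x + 26)(x^2 + 50x + 13)(x^2 + 54x + 30), pattern 2+2+1+1. No other pattern occurs in this range, so the set of observed cycle types is {5+1, 3+3, 2+2+1+1}. The candidates containing elements of all these cycle types are PSL(2,5) (6T12) of order 60, A_6 (6T15) of order 360; the others are excluded. The observed types are precisely the cycle types that occur in PSL(2,5) (6T12) (apart from the identity). Each of the other remaining candidates has further cycle types, and by the Chebotarev density theorem the matching factorization patterns would occur for a proportion of primes equal to their share of the group: A_6 (6T15) additionally contains elements of type 4+2, 3+1+1+1 (130 of its 360 elements, about 36% of primes). None of the 21 primes tested shows any such pattern (for each of these groups the chance of that is below 10^-4), which rules them out. Hence G = PSL(2,5) (6T12), of order 60.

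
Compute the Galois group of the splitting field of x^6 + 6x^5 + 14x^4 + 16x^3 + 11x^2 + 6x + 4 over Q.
S_4 (also written S4-)

The polynomial f is an irreducible sextic over Q, so G = Gal(f/Q) is one of the 16 transitive subgroups 6T1, ..., 6T16 of S_6. The discriminant of f is -5120000, which is not a perfect square, so G is not contained in A_6. The transitive groups of degree 6 not contained in A_6 are: C_6 (6T1, order 6), S_3 (6T2, order 6), D_6 (6T3, order 12), C_3 x S_3 (6T5, order 18), A_4 x C_2 (6T6, order 24), S_4 (6T8, order 24), S_3 x S_3 (6T9, order 36), S_4 x C_2 (6T11, order 48), (S_3 x S_3) : C_2 (6T13, order 72), PGL(2,5) (6T14, order 120), S_6 (6T16, order 720). By Dedekind's theorem, for a prime p not dividing disc(f) the degrees of the irreducible factors of f mod p form the cycle type of an element of G. Factoring f modulo the 22 such primes p <= 89 (skipping 2, 5, which divide the discriminant), each new pattern first appears at: mod 3: f = (x^3 + x^2 + 2x + 1)(x^3 + 2x^2 + x + 1), pattern 3+3; mod 7: f = (x^2 + x + 6)(x^2 + 2x + 3)(x^2 + 3x + 1), pattern 2+2+2; mod 13: f = (x + 5)(x + 10)(x^4 + 4x^3 + 8x^2 + 8x + 11), pattern 4+1+1; mod 43: f = (x + 13)(x + 32)(x^2 + 2x + 5)(x^2 + 2x + 11), pattern 2+2+1+1. No other pattern occurs in this range, so the set of observed cycle types is {3+3, 2+2+2, 4+1+1, 2+2+1+1}. The candidates containing elements of all these cycle types are S_4 (6T8) of order 24, S_4 x C_2 (6T11) of order 48, PGL(2,5) (6T14) of order 120, S_6 (6T16) of order 720; the others are excluded. The observed types are precisely the cycle types that occur in S_4 (6T8) (apart from the identity). Each of the other remaining candidates has further cycle types, and by the Chebotarev density theorem the matching factorization patterns would occur for a proportion of primes equal to their share of the group: S_4 x C_2 (6T11) additionally contains elements of type 6, 4+2, 2+1+1+1+1 (17 of its 48 elements, about 35% of primes); PGL(2,5) (6T14) additionally contains elements of type 6, 5+1 (44 of its 120 elements, about 37% of primes); S_6 (6T16) additionally contains elements of type 6, 5+1, 4+2, 3+2+1, 3+1+1+1, 2+1+1+1+1 (529 of its 720 elements, about 73% of primes). None of the 22 primes tested shows any such pattern (for each of these groups the chance of that is below 10^-4), which rules them out. Hence G = S_4 (6T8), of order 24.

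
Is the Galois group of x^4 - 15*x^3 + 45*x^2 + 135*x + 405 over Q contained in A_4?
The polynomial is irreducible of degree 4 over Q. Its discriminant is 63839350125, which is not a perfect square. A Galois group lies in the alternating group exactly when the discriminant is a square in Q, so the Galois group (C_4) is not contained in A_4.

No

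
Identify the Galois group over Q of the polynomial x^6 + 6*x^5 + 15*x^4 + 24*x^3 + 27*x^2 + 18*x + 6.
The polynomial f is an irreducible sextic over Q, so G = Gal(f/Q) is one of the 16 transitive subgroups 6T1, ..., 6T16 of S_6. The discriminant of f is 1259712, which is not a perfect square, so G is not contained in A_6. The transitive groups of degree 6 not contained in A_6 are: C_6 (6T1, order 6), S_3 (6T2, order 6), D_6 (6T3, order 12), C_3 x S_3 (6T5, order 18), A_4 x C_2 (6T6, order 24), S_4 (6T8, order 24), S_3 x S_3 (6T9, order 36), S_4 x C_2 (6T11, order 48), (S_3 x S_3) : C_2 (6T13, order 72), PGL(2,5) (6T14, order 120), S_6 (6T16, order 720). By Dedekind's theorem, for a prime p not dividing disc(f) the degrees of the irreducible factors of f mod p form the cycle type of an element of G. Factoring f modulo the 79 such primes p <= 419 (skipping 2, 3, which divide the discriminant), each new pattern first appears at: mod 5: f = (x^6 + x^5 + 4x^3 + 2x^2 + 3x + 1), pattern 6; mod 7: f = (x^2 + 1)(x^2 + x + 4)(x^2 + 5x + 5), pattern 2+2+2; mod 11: f = (x + 3)(x + 7)(x^2 + 3)(x^2 + 7x + 9), pattern 2+2+1+1; mod 13: f = (x^3 + 3x^2 + 3x + 7)(x^3 + 3x^2 + 3x + 12), pattern 3+3; mod 97: f = (x + 19)(x + 28)(x + 32)(x + 49)(x + 73)(x + 96), pattern 1+1+1+1+1+1. No other pattern occurs in this range, so the set of observed cycle types is {6, 2+2+2, 2+2+1+1, 3+3, 1+1+1+1+1+1}. The candidates containing elements of all these cycle types are D_6 (6T3) of order 12, A_4 x C_2 (6T6) of order 24, S_3 x S_3 (6T9) of order 36, S_4 x C_2 (6T11) of order 48, (S_3 x S_3) : C_2 (6T13) of order 72, PGL(2,5) (6T14) of order 120, S_6 (6T16) of order 720; the others are excluded. The observed types are precisely the cycle types that occur in D_6 (6T3). Each of the other remaining candidates has further cycle types, and by the Chebotarev density theorem the matching factorization patterns would occur for a proportion of primes equal to their share of the group: A_4 x C_2 (6T6) additionally contains elements of type 2+1+1+1+1 (3 of its 24 elements, about 12% of primes); S_3 x S_3 (6T9) additionally contains elements of type 3+1+1+1 (4 of its 36 elements, about 11% of primes); S_4 x C_2 (6T11) additionally contains elements of type 4+2, 4+1+1, 2+1+1+1+1 (15 of its 48 elements, about 31% of primes); (S_3 x S_3) : C_2 (6T13) additionally contains elements of type 4+2, 3+2+1, 3+1+1+1, 2+1+1+1+1 (40 of its 72 elements, about 56% of primes); PGL(2,5) (6T14) additionally contains elements of type 5+1, 4+1+1 (54 of its 120 elements, about 45% of primes); S_6 (6T16) additionally contains elements of type 5+1, 4+2, 4+1+1, 3+2+1, 3+1+1+1, 2+1+1+1+1 (499 of its 720 elements, about 69% of primes). None of the 79 primes tested shows any such pattern (for each of these groups the chance of that is below 10^-4), which rules them out. Hence G = D_6 (6T3), of order 12.

D_6 (order 12)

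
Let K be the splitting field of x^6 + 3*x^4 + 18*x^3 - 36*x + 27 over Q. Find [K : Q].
The degree of the splitting field over Q equals the order of the Galois group, so first determine the group. The polynomial f is an irreducible sextic over Q, so G = Gal(f/Q) is one of the 16 transitive subgroups 6T1, ..., 6T16 of S_6. The discriminant of f is -28010528989632, which is not a perfect square, so G is not contained in A_6. The transitive groups of degree 6 not contained in A_6 are: C_6 (6T1, order 6), S_3 (6T2, order 6), D_6 (6T3, order 12), C_3 x S_3 (6T5, order 18), A_4 x C_2 (6T6, order 24), S_4 (6T8, order 24), S_3 x S_3 (6T9, order 36), S_4 x C_2 (6T11, order 48), (S_3 x S_3) : C_2 (6T13, order 72), PGL(2,5) (6T14, order 120), S_6 (6T16, order 720). By Dedekind's theorem, for a prime p not dividing disc(f) the degrees of the irreducible factors of f mod p form the cycle type of an element of G. Factoring f modulo the 21 such primes p <= 89 (skipping 2, 3, 7, which divide the discriminant), each new pattern first appears at: mod 5: f = (x^6 + 3x^4 + 3x^3 + 4x + 2), pattern 6; mod 11: f = (x + 4)(x^5 + 7x^4 + 8x^3 + 8x^2 + x + 4), pattern 5+1; mod 13: f = (x + 5)(x + 12)(x^4 + 9x^3 + 11x^2 + 6x + 5), pattern 4+1+1; mod 23: f = (x + 3)(x + 16)(x^2 + 5x + 13)(x^2 + 22x + 9), pattern 2+2+1+1; mod 43: f = (x^3 + 31)(x^3 + 3x + 30), pattern 3+3; mod 61: f = (x^2 + 28x + 6)(x^2 + 46x + 20)(x^2 + 48x + 17), pattern 2+2+2. No other pattern occurs in this range, so the set of observed cycle types is {6, 5+1, 4+1+1, 2+2+1+1, 3+3, 2+2+2}. The candidates containing elements of all these cycle types are PGL(2,5) (6T14) of order 120, S_6 (6T16) of order 720; the others are excluded. The observed types are precisely the cycle types that occur in PGL(2,5) (6T14) (apart from the identity). Each of the other remaining candidates has further cycle types, and by the Chebotarev density theorem the matching factorization patterns would occur for a proportion of primes equal to their share of the group: S_6 (6T16) additionally contains elements of type 4+2, 3+2+1, 3+1+1+1, 2+1+1+1+1 (265 of its 720 elements, about 37% of primes). None of the 21 primes tested shows any such pattern (for each of these groups the chance of that is below 10^-4), which rules them out. Hence G = PGL(2,5) (6T14), of order 120. The Galois group PGL(2,5) (6T14) has order 120, so the splitting field has degree 120 over Q.

120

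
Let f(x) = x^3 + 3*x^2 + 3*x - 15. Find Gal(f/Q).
S_3

The polynomial is an irreducible cubic over Q and its discriminant is -6912, which is not a perfect square. For an irreducible cubic, a non-square discriminant gives Galois group S_3.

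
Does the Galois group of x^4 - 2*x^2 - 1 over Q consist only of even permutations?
No

The polynomial is irreducible of degree 4 over Q. Its discriminant is -1024, which is not a perfect square. A Galois group lies in the alternating group exactly when the discriminant is a square in Q, so the Galois group (D_4) is not contained in A_4.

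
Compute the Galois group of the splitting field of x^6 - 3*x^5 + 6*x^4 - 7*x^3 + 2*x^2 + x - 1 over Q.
The polynomial f is an irreducible sextic over Q, so G = Gal(f/Q) is one of the 16 transitive subgroups 6T1, ..., 6T16 of S_6. The discriminant of f is 810448, which is not a perfect square, so G is not contained in A_6. The transitive groups of degree 6 not contained in A_6 are: C_6 (6T1, order 6), S_3 (6T2, order 6), D_6 (6T3, order 12), C_3 x S_3 (6T5, order 18), A_4 x C_2 (6T6, order 24), S_4 (6T8, order 24), S_3 x S_3 (6T9, order 36), S_4 x C_2 (6T11, order 48), (S_3 x S_3) : C_2 (6T13, order 72), PGL(2,5) (6T14, order 120), S_6 (6T16, order 720). By Dedekind's theorem, for a prime p not dividing disc(f) the degrees of the irreducible factors of f mod p form the cycle type of an element of G. Factoring f modulo the 22 such primes p <= 89 (skipping 2, 37, which divide the discriminant), each new pattern first appears at: mod 3: f = (x^3 + x^2 + x + 2)(x^3 + 2x^2 + 1), pattern 3+3; mod 5: f = (x^2 + 3)(x^2 + 3x + 4)(x^2 + 4x + 2), pattern 2+2+2; mod 17: f = (x + 1)(x + 15)(x^4 + 15x^3 + 6x^2 + 12x + 9), pattern 4+1+1; mod 67: f = (x + 4)(x + 62)(x^2 + 66x + 40)(x^2 + 66x + 50), pattern 2+2+1+1. No other pattern occurs in this range, so the set of observed cycle types is {3+3, 2+2+2, 4+1+1, 2+2+1+1}. The candidates containing elements of all these cycle types are S_4 (6T8) of order 24, S_4 x C_2 (6T11) of order 48, PGL(2,5) (6T14) of order 120, S_6 (6T16) of order 720; the others are excluded. The observed types are precisely the cycle types that occur in S_4 (6T8) (apart from the identity). Each of the other remaining candidates has further cycle types, and by the Chebotarev density theorem the matching factorization patterns would occur for a proportion of primes equal to their share of the group: S_4 x C_2 (6T11) additionally contains elements of type 6, 4+2, 2+1+1+1+1 (17 of its 48 elements, about 35% of primes); PGL(2,5) (6T14) additionally contains elements of type 6, 5+1 (44 of its 120 elements, about 37% of primes); S_6 (6T16) additionally contains elements of type 6, 5+1, 4+2, 3+2+1, 3+1+1+1, 2+1+1+1+1 (529 of its 720 elements, about 73% of primes). None of the 22 primes tested shows any such pattern (for each of these groups the chance of that is below 10^-4), which rules them out. Hence G = S_4 (6T8), of order 24.

6T8: S_4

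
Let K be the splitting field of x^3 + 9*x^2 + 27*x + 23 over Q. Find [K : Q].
6

The degree of the splitting field over Q equals the order of the Galois group, so first determine the group. The polynomial is an irreducible cubic over Q and its discriminant is -432, which is not a perfect square. For an irreducible cubic, a non-square discriminant gives Galois group S_3. The Galois group S_3 (3T2) has order 6, so the splitting field has degree 6 over Q.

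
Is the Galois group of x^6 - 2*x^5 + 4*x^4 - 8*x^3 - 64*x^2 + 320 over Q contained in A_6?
The polynomial is irreducible of degree 6 over Q. Its discriminant is 564385546240000 = 23756800^2, a perfect square. A Galois group lies in the alternating group exactly when the discriminant is a square in Q, so the Galois group ((C_3 x C_3) : C_4) is contained in A_6.

Yes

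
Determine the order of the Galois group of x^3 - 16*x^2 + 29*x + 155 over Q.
The degree of the splitting field over Q equals the order of the Galois group, so first determine the group. The polynomial is an irreducible cubic over Q and its discriminant is 714025 = 845^2, a perfect square. For an irreducible cubic, a square discriminant forces the Galois group to be A_3, the cyclic group of order 3. The Galois group C_3 (3T1) has order 3, so the splitting field has degree 3 over Q.

3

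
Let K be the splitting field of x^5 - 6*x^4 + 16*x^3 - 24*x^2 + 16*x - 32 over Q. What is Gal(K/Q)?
D_5, the dihedral group of order 10

The polynomial f is an irreducible quintic over Q, so G = Gal(f/Q) is a transitive subgroup of S_5: one of C_5 (5T1, order 5), D_5 (5T2, order 10), F_20 (5T3, order 20), A_5 (5T4, order 60) or S_5 (5T5, order 120). The discriminant of f is 2316304384 = 48128^2, a perfect square, so G is contained in A_5. The transitive groups of degree 5 contained in A_5 are: C_5 (5T1, order 5), D_5 (5T2, order 10), A_5 (5T4, order 60). By Dedekind's theorem, for a prime p not dividing disc(f) the degrees of the irreducible factors of f mod p form the cycle type of an element of G. Factoring f modulo the 23 such primes p <= 97 (skipping 2, 47, which divide the discriminant), each new pattern first appears at: mod 3: f = (x^5 + x^3 + x + 1), pattern 5; mod 5: f = (x + 1)(x^2 + x + 2)(x^2 + 2x + 4), pattern 2+2+1; mod 83: f = (x + 23)(x + 35)(x + 51)(x + 57)(x + 77), pattern 1+1+1+1+1. No other pattern occurs in this range, so the set of observed cycle types is {5, 2+2+1, 1+1+1+1+1}. The candidates containing elements of all these cycle types are D_5 (5T2) of order 10, A_5 (5T4) of order 60; the others are excluded. The observed types are precisely the cycle types that occur in D_5 (5T2). Each of the other remaining candidates has further cycle types, and by the Chebotarev density theorem the matching factorization patterns would occur for a proportion of primes equal to their share of the group: A_5 (5T4) additionally contains elements of type 3+1+1 (20 of its 60 elements, about 33% of primes). None of the 23 primes tested shows any such pattern (for each of these groups the chance of that is below 10^-4), which rules them out. Hence G = D_5 (5T2), of order 10.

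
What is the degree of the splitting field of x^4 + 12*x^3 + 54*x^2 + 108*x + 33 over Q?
8

The degree of the splitting field over Q equals the order of the Galois group, so first determine the group. The polynomial is an irreducible quartic over Q and its discriminant is -28311552, which is not a perfect square, so the Galois group is not contained in A_4. The resolvent cubic y^3 - 54*y^2 + 1164*y - 9288 has exactly one rational root, so the Galois group is C_4 or D_4. The quartic remains irreducible over Q(sqrt(disc)), so the group is D_4. The Galois group D_4 (4T3) has order 8, so the splitting field has degree 8 over Q.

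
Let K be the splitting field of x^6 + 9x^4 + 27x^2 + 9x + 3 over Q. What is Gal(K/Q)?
The polynomial f is an irreducible sextic over Q, so G = Gal(f/Q) is one of the 16 transitive subgroups 6T1, ..., 6T16 of S_6. The discriminant of f is -68755887963, which is not a perfect square, so G is not contained in A_6. The transitive groups of degree 6 not contained in A_6 are: C_6 (6T1, order 6), S_3 (6T2, order 6), D_6 (6T3, order 12), C_3 x S_3 (6T5, order 18), A_4 x C_2 (6T6, order 24), S_4 (6T8, order 24), S_3 x S_3 (6T9, order 36), S_4 x C_2 (6T11, order 48), (S_3 x S_3) : C_2 (6T13, order 72), PGL(2,5) (6T14, order 120), S_6 (6T16, order 720). By Dedekind's theorem, for a prime p not dividing disc(f) the degrees of the irreducible factors of f mod p form the cycle type of an element of G. Factoring f modulo the 33 such primes p <= 151 (skipping 3, 7, 89, which divide the discriminant), each new pattern first appears at: mod 2: f = (x^6 + x^4 + x^2 + x + 1), pattern 6; mod 13: f = (x + 3)(x + 4)(x + 6)(x^3 + 7x + 6), pattern 3+1+1+1; mod 17: f = (x^2 + 5x + 12)(x^2 + 6x + 4)(x^2 + 6x + 16), pattern 2+2+2; mod 19: f = (x^3 + x + 4)(x^3 + 8x + 15), pattern 3+3; mod 73: f = (x + 24)(x + 36)(x + 43)(x + 54)(x + 67)(x + 68), pattern 1+1+1+1+1+1. No other pattern occurs in this range, so the set of observed cycle types is {6, 3+1+1+1, 2+2+2, 3+3, 1+1+1+1+1+1}. The candidates containing elements of all these cycle types are C_3 x S_3 (6T5) of order 18, S_3 x S_3 (6T9) of order 36, (S_3 x S_3) : C_2 (6T13) of order 72, S_6 (6T16) of order 720; the others are excluded. The observed types are precisely the cycle types that occur in C_3 x S_3 (6T5). Each of the other remaining candidates has further cycle types, and by the Chebotarev density theorem the matching factorization patterns would occur for a proportion of primes equal to their share of the group: S_3 x S_3 (6T9) additionally contains elements of type 2+2+1+1 (9 of its 36 elements, about 25% of primes); (S_3 x S_3) : C_2 (6T13) additionally contains elements of type 4+2, 3+2+1, 2+2+1+1, 2+1+1+1+1 (45 of its 72 elements, about 62% of primes); S_6 (6T16) additionally contains elements of type 5+1, 4+2, 4+1+1, 3+2+1, 2+2+1+1, 2+1+1+1+1 (504 of its 720 elements, about 70% of primes). None of the 33 primes tested shows any such pattern (for each of these groups the chance of that is below 10^-4), which rules them out. Hence G = C_3 x S_3 (6T5), of order 18.

C_3 x S_3 (also written G18)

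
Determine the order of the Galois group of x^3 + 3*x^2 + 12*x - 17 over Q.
6

The degree of the splitting field over Q equals the order of the Galois group, so first determine the group. The polynomial is an irreducible cubic over Q and its discriminant is -22599, which is not a perfect square. For an irreducible cubic, a non-square discriminant gives Galois group S_3. The Galois group S_3 (3T2) has order 6, so the splitting field has degree 6 over Q.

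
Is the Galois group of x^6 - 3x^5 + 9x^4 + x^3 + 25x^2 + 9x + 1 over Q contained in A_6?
No

The polynomial is irreducible of degree 6 over Q. Its discriminant is -71252957167, which is not a perfect square. A Galois group lies in the alternating group exactly when the discriminant is a square in Q, so the Galois group (C_6) is not contained in A_6.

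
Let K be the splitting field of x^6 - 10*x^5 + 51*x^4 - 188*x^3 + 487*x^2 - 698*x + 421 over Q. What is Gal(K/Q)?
The polynomial f is an irreducible sextic over Q, so G = Gal(f/Q) is one of the 16 transitive subgroups 6T1, ..., 6T16 of S_6. The discriminant of f is -1154968245501952, which is not a perfect square, so G is not contained in A_6. The transitive groups of degree 6 not contained in A_6 are: C_6 (6T1, order 6), S_3 (6T2, order 6), D_6 (6T3, order 12), C_3 x S_3 (6T5, order 18), A_4 x C_2 (6T6, order 24), S_4 (6T8, order 24), S_3 x S_3 (6T9, order 36), S_4 x C_2 (6T11, order 48), (S_3 x S_3) : C_2 (6T13, order 72), PGL(2,5) (6T14, order 120), S_6 (6T16, order 720). By Dedekind's theorem, for a prime p not dividing disc(f) the degrees of the irreducible factors of f mod p form the cycle type of an element of G. Factoring f modulo the 37 such primes p <= 167 (skipping 2, 7, which divide the discriminant), each new pattern first appears at: mod 3: f = (x^6 + 2x^5 + x^3 + x^2 + x + 1), pattern 6; mod 11: f = (x^3 + 2x^2 + 4x + 1)(x^3 + 10x^2 + 5x + 3), pattern 3+3; mod 13: f = (x^2 + 2x + 7)(x^2 + 6x + 2)(x^2 + 8x + 5), pattern 2+2+2; mod 29: f = (x + 1)(x + 10)(x + 21)(x + 23)(x + 24)(x + 27), pattern 1+1+1+1+1+1. No other pattern occurs in this range, so the set of observed cycle types is {6, 3+3, 2+2+2, 1+1+1+1+1+1}. The candidates containing elements of all these cycle types are C_6 (6T1) of order 6, D_6 (6T3) of order 12, C_3 x S_3 (6T5) of order 18, A_4 x C_2 (6T6) of order 24, S_3 x S_3 (6T9) of order 36, S_4 x C_2 (6T11) of order 48, (S_3 x S_3) : C_2 (6T13) of order 72, PGL(2,5) (6T14) of order 120, S_6 (6T16) of order 720; the others are excluded. The observed types are precisely the cycle types that occur in C_6 (6T1). Each of the other remaining candidates has further cycle types, and by the Chebotarev density theorem the matching factorization patterns would occur for a proportion of primes equal to their share of the group: D_6 (6T3) additionally contains elements of type 2+2+1+1 (3 of its 12 elements, about 25% of primes); C_3 x S_3 (6T5) additionally contains elements of type 3+1+1+1 (4 of its 18 elements, about 22% of primes); A_4 x C_2 (6T6) additionally contains elements of type 2+2+1+1, 2+1+1+1+1 (6 of its 24 elements, about 25% of primes); S_3 x S_3 (6T9) additionally contains elements of type 3+1+1+1, 2+2+1+1 (13 of its 36 elements, about 36% of primes); S_4 x C_2 (6T11) additionally contains elements of type 4+2, 4+1+1, 2+2+1+1, 2+1+1+1+1 (24 of its 48 elements, about 50% of primes); (S_3 x S_3) : C_2 (6T13) additionally contains elements of type 4+2, 3+2+1, 3+1+1+1, 2+2+1+1, 2+1+1+1+1 (49 of its 72 elements, about 68% of primes); PGL(2,5) (6T14) additionally contains elements of type 5+1, 4+1+1, 2+2+1+1 (69 of its 120 elements, about 58% of primes); S_6 (6T16) additionally contains elements of type 5+1, 4+2, 4+1+1, 3+2+1, 3+1+1+1, 2+2+1+1, 2+1+1+1+1 (544 of its 720 elements, about 76% of primes). None of the 37 primes tested shows any such pattern (for each of these groups the chance of that is below 10^-4), which rules them out. Hence G = C_6 (6T1), of order 6.

C_6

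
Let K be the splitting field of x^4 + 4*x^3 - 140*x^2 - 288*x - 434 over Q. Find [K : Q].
The degree of the splitting field over Q equals the order of the Galois group, so first determine the group. The polynomial is an irreducible quartic over Q and its discriminant is -2335077385216, which is not a perfect square, so the Galois group is not contained in A_4. The resolvent cubic y^3 + 140*y^2 + 584*y + 167040 has exactly one rational root, so the Galois group is C_4 or D_4. The quartic remains irreducible over Q(sqrt(disc)), so the group is D_4. The Galois group D_4 (4T3) has order 8, so the splitting field has degree 8 over Q.

8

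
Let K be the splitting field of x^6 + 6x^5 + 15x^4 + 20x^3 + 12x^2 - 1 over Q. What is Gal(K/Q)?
A_4 x C_2 (order 24)

The polynomial f is an irreducible sextic over Q, so G = Gal(f/Q) is one of the 16 transitive subgroups 6T1, ..., 6T16 of S_6. The discriminant of f is -419904, which is not a perfect square, so G is not contained in A_6. The transitive groups of degree 6 not contained in A_6 are: C_6 (6T1, order 6), S_3 (6T2, order 6), D_6 (6T3, order 12), C_3 x S_3 (6T5, order 18), A_4 x C_2 (6T6, order 24), S_4 (6T8, order 24), S_3 x S_3 (6T9, order 36), S_4 x C_2 (6T11, order 48), (S_3 x S_3) : C_2 (6T13, order 72), PGL(2,5) (6T14, order 120), S_6 (6T16, order 720). By Dedekind's theorem, for a prime p not dividing disc(f) the degrees of the irreducible factors of f mod p form the cycle type of an element of G. Factoring f modulo the 33 such primes p <= 149 (skipping 2, 3, which divide the discriminant), each new pattern first appears at: mod 5: f = (x^3 + 4x + 3)(x^3 + x^2 + x + 3), pattern 3+3; mod 7: f = (x^6 + 6x^5 + x^4 + 6x^3 + 5x^2 + 6), pattern 6; mod 17: f = (x + 9)(x + 10)(x^2 + 2x + 4)(x^2 + 2x + 11), pattern 2+2+1+1; mod 19: f = (x + 4)(x + 9)(x + 12)(x + 17)(x^2 + 2x + 17), pattern 2+1+1+1+1; mod 71: f = (x^2 + 2x + 17)(x^2 + 2x + 26)(x^2 + 2x + 31), pattern 2+2+2. No other pattern occurs in this range, so the set of observed cycle types is {3+3, 6, 2+2+1+1, 2+1+1+1+1, 2+2+2}. The candidates containing elements of all these cycle types are A_4 x C_2 (6T6) of order 24, S_4 x C_2 (6T11) of order 48, (S_3 x S_3) : C_2 (6T13) of order 72, S_6 (6T16) of order 720; the others are excluded. The observed types are precisely the cycle types that occur in A_4 x C_2 (6T6) (apart from the identity). Each of the other remaining candidates has further cycle types, and by the Chebotarev density theorem the matching factorization patterns would occur for a proportion of primes equal to their share of the group: S_4 x C_2 (6T11) additionally contains elements of type 4+2, 4+1+1 (12 of its 48 elements, about 25% of primes); (S_3 x S_3) : C_2 (6T13) additionally contains elements of type 4+2, 3+2+1, 3+1+1+1 (34 of its 72 elements, about 47% of primes); S_6 (6T16) additionally contains elements of type 5+1, 4+2, 4+1+1, 3+2+1, 3+1+1+1 (484 of its 720 elements, about 67% of primes). None of the 33 primes tested shows any such pattern (for each of these groups the chance of that is below 10^-4), which rules them out. Hence G = A_4 x C_2 (6T6), of order 24.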